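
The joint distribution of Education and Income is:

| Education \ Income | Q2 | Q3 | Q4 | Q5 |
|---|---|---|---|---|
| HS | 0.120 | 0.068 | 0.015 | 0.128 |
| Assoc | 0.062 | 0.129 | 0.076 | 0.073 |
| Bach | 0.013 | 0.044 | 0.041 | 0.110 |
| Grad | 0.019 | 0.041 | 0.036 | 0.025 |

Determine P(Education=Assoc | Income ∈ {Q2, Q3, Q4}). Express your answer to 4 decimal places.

P(Income=Q2) = 0.120 + 0.062 + 0.013 + 0.019 = 0.214.
P(Income=Q3) = 0.068 + 0.129 + 0.044 + 0.041 = 0.282.
P(Income=Q4) = 0.015 + 0.076 + 0.041 + 0.036 = 0.168.
P(Income ∈ {Q2, Q3, Q4}) = 0.214 + 0.282 + 0.168 = 0.664; P(Education=Assoc, Income ∈ {Q2, Q3, Q4}) = 0.062 + 0.129 + 0.076 = 0.267.
P(Education=Assoc | Income ∈ {Q2, Q3, Q4}) = 0.267/0.664 = 0.4021.

0.4021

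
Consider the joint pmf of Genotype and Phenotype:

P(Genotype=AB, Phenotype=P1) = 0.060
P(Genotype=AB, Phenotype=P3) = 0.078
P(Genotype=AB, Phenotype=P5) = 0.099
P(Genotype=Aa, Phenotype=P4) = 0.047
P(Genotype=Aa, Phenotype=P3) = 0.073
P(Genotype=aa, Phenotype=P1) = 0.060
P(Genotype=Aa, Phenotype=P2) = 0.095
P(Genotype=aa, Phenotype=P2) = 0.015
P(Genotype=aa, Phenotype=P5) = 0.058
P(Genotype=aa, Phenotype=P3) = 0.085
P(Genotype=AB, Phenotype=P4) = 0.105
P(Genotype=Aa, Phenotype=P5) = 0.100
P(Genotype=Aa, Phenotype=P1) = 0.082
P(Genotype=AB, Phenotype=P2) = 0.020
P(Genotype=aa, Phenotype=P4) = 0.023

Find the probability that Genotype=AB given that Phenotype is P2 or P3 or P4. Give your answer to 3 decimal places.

P(Phenotype=P2) = 0.095 + 0.015 + 0.020 = 0.130.
P(Phenotype=P3) = 0.073 + 0.085 + 0.078 = 0.236.
P(Phenotype=P4) = 0.047 + 0.023 + 0.105 = 0.175.
P(Phenotype ∈ {P2, P3, P4}) = 0.130 + 0.236 + 0.175 = 0.541; P(Genotype=AB, Phenotype ∈ {P2, P3, P4}) = 0.020 + 0.078 + 0.105 = 0.203.
P(Genotype=AB | Phenotype ∈ {P2, P3, P4}) = 0.203/0.541 = 0.375.

0.375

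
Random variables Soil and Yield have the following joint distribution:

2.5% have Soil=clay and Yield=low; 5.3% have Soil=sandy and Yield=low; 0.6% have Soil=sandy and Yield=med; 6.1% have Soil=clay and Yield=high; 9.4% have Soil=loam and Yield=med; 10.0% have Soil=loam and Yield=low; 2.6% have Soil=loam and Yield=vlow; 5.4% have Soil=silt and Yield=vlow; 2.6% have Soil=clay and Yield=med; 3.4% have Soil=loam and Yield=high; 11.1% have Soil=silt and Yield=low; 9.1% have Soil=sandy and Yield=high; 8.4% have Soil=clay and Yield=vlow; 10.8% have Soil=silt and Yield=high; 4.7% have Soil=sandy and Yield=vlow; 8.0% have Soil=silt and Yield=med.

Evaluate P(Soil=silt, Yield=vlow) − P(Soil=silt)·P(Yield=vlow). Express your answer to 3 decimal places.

-0.020

P(Soil=silt) = 0.054 + 0.111 + 0.080 + 0.108 = 0.353.
P(Yield=vlow) = 0.047 + 0.026 + 0.084 + 0.054 = 0.211.
P(Soil=silt, Yield=vlow) − P(Soil=silt)P(Yield=vlow) = 0.054 − 0.353×0.211 = -0.020.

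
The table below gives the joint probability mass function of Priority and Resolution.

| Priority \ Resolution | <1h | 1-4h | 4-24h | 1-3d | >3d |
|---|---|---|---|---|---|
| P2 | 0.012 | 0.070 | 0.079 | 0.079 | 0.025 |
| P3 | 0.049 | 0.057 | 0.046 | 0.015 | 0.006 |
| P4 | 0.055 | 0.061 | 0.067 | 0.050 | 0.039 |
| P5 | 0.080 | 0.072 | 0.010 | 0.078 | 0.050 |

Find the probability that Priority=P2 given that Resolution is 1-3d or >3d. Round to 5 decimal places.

P(Resolution=1-3d) = 0.079 + 0.015 + 0.050 + 0.078 = 0.222.
P(Resolution=>3d) = 0.025 + 0.006 + 0.039 + 0.050 = 0.120.
P(Resolution ∈ {1-3d, >3d}) = 0.222 + 0.120 = 0.342; P(Priority=P2, Resolution ∈ {1-3d, >3d}) = 0.079 + 0.025 = 0.104.
P(Priority=P2 | Resolution ∈ {1-3d, >3d}) = 0.104/0.342 = 0.30409.

0.30409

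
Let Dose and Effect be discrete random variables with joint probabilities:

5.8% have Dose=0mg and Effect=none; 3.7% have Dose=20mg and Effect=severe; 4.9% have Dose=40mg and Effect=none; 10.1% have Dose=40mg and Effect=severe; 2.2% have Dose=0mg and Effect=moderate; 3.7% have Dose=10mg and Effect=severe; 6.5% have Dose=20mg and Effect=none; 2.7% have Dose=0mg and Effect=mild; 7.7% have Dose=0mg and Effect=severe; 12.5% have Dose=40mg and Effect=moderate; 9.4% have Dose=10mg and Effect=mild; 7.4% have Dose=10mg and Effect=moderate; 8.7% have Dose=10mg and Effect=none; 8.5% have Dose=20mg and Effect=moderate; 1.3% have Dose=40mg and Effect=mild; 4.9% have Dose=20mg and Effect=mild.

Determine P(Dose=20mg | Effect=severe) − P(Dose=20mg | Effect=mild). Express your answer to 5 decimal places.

P(Effect=severe) = 0.077 + 0.037 + 0.037 + 0.101 = 0.252; P(Dose=20mg | Effect=severe) = 0.037/0.252 = 0.146825.
P(Effect=mild) = 0.027 + 0.094 + 0.049 + 0.013 = 0.183; P(Dose=20mg | Effect=mild) = 0.049/0.183 = 0.267760.
Difference = -0.12093.

-0.12093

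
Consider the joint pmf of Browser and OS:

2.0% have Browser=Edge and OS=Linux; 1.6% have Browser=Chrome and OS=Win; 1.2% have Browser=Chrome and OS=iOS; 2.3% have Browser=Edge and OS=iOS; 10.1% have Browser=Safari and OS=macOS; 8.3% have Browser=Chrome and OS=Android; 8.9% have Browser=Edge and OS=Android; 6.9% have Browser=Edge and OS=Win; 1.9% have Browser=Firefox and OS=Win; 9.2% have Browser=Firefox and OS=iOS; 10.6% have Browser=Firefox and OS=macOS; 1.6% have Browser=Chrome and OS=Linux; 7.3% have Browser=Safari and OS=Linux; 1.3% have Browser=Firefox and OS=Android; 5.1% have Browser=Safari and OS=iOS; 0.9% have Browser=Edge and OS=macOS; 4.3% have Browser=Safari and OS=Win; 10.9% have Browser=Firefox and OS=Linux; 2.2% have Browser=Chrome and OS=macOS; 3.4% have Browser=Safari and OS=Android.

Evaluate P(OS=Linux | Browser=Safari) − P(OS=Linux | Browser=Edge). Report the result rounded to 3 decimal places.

P(Browser=Safari) = 0.043 + 0.101 + 0.073 + 0.051 + 0.034 = 0.302; P(OS=Linux | Browser=Safari) = 0.073/0.302 = 0.2417.
P(Browser=Edge) = 0.069 + 0.009 + 0.020 + 0.023 + 0.089 = 0.210; P(OS=Linux | Browser=Edge) = 0.020/0.210 = 0.0952.
Difference = 0.146.

0.146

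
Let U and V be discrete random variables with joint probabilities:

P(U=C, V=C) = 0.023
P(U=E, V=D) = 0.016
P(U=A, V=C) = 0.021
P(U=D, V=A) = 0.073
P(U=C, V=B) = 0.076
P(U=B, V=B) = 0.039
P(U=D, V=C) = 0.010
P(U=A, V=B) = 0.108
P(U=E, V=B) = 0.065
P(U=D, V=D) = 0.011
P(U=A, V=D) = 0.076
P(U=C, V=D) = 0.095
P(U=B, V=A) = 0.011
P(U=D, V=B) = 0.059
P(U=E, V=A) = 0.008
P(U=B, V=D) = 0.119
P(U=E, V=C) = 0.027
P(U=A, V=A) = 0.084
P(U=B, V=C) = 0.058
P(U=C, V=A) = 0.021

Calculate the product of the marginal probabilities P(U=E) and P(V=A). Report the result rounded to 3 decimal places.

P(U=E) = 0.008 + 0.065 + 0.027 + 0.016 = 0.116.
P(V=A) = 0.084 + 0.011 + 0.021 + 0.073 + 0.008 = 0.197.
Product: 0.116 × 0.197 = 0.023.

0.023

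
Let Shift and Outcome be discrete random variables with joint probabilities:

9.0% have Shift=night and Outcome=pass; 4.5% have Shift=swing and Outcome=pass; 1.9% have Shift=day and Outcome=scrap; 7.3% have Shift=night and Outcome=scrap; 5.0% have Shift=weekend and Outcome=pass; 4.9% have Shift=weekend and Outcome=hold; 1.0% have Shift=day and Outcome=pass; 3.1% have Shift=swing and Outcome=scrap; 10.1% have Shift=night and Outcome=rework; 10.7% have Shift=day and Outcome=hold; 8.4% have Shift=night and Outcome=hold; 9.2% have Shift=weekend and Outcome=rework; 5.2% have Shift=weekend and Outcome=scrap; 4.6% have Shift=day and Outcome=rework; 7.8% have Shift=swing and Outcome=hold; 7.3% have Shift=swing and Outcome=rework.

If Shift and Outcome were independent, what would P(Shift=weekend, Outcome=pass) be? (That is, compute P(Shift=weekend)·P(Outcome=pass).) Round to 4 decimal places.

P(Shift=weekend) = 0.050 + 0.092 + 0.052 + 0.049 = 0.243.
P(Outcome=pass) = 0.010 + 0.045 + 0.090 + 0.050 = 0.195.
Product: 0.243 × 0.195 = 0.0474.

0.0474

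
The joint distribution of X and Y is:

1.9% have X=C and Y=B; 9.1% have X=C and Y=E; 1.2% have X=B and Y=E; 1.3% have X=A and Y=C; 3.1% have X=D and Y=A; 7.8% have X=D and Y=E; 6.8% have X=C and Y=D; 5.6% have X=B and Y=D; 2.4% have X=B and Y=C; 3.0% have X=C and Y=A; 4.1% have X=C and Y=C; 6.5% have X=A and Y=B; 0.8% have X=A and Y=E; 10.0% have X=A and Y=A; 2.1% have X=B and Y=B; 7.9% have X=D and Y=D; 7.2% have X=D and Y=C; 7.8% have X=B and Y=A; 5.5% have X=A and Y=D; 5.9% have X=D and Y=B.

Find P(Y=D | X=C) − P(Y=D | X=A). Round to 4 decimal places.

0.0449

P(X=C) = 0.030 + 0.019 + 0.041 + 0.068 + 0.091 = 0.249; P(Y=D | X=C) = 0.068/0.249 = 0.27309.
P(X=A) = 0.100 + 0.065 + 0.013 + 0.055 + 0.008 = 0.241; P(Y=D | X=A) = 0.055/0.241 = 0.22822.
Difference = 0.0449.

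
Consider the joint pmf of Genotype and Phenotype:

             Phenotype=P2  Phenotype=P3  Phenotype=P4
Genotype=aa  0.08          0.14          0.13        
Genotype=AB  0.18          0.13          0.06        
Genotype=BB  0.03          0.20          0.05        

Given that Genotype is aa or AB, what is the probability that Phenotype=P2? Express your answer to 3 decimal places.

P(Genotype=aa) = 0.08 + 0.14 + 0.13 = 0.35.
P(Genotype=AB) = 0.18 + 0.13 + 0.06 = 0.37.
P(Genotype ∈ {aa, AB}) = 0.35 + 0.37 = 0.72; P(Phenotype=P2, Genotype ∈ {aa, AB}) = 0.08 + 0.18 = 0.26.
P(Phenotype=P2 | Genotype ∈ {aa, AB}) = 0.26/0.72 = 0.361.

0.361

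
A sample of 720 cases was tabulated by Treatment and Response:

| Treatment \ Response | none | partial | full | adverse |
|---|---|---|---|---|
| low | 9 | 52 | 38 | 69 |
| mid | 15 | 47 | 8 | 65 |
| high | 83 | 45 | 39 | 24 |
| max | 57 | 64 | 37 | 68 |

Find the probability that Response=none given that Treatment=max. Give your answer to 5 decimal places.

Total with Treatment=max: 57 + 64 + 37 + 68 = 226.
P(Response=none | Treatment=max) = 57/226 = 0.25221.

0.25221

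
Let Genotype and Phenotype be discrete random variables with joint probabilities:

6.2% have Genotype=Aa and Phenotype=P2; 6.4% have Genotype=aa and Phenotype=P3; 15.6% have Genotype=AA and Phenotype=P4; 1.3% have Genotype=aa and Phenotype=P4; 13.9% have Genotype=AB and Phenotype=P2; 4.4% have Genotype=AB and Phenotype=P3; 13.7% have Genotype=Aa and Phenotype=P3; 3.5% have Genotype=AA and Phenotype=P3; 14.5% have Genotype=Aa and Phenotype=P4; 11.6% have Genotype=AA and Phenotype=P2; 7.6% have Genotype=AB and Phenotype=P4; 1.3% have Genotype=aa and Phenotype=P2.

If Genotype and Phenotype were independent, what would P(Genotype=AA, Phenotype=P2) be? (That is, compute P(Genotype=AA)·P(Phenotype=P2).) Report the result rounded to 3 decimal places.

0.101

P(Genotype=AA) = 0.116 + 0.035 + 0.156 = 0.307.
P(Phenotype=P2) = 0.116 + 0.062 + 0.013 + 0.139 = 0.330.
Product: 0.307 × 0.330 = 0.101.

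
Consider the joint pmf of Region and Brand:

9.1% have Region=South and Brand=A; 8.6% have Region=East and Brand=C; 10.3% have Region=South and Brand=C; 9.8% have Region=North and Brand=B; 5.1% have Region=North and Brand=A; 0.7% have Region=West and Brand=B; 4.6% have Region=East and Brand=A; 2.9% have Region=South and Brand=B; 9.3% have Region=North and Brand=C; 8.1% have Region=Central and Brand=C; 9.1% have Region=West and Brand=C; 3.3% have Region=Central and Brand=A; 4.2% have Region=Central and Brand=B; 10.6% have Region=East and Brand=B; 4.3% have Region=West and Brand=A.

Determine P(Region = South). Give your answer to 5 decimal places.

P(Region=South) = 0.091 + 0.029 + 0.103 = 0.223.

0.22300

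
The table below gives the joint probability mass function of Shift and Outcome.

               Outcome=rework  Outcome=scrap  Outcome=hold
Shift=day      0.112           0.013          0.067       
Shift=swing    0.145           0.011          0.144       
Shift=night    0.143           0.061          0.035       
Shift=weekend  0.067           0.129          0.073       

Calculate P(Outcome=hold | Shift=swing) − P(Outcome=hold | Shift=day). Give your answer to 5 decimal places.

0.13104

P(Shift=swing) = 0.145 + 0.011 + 0.144 = 0.300; P(Outcome=hold | Shift=swing) = 0.144/0.300 = 0.480000.
P(Shift=day) = 0.112 + 0.013 + 0.067 = 0.192; P(Outcome=hold | Shift=day) = 0.067/0.192 = 0.348958.
Difference = 0.13104.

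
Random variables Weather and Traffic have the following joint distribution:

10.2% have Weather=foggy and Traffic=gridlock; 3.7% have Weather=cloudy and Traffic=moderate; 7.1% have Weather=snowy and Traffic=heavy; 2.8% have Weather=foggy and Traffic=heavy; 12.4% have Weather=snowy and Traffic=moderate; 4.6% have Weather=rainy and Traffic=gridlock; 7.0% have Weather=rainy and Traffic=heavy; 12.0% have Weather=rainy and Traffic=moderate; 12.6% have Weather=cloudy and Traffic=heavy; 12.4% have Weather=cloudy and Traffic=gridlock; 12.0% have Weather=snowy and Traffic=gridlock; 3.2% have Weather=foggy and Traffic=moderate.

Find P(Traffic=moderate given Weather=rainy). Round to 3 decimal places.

P(Weather=rainy) = 0.120 + 0.070 + 0.046 = 0.236.
P(Traffic=moderate | Weather=rainy) = 0.120/0.236 = 0.508.

0.508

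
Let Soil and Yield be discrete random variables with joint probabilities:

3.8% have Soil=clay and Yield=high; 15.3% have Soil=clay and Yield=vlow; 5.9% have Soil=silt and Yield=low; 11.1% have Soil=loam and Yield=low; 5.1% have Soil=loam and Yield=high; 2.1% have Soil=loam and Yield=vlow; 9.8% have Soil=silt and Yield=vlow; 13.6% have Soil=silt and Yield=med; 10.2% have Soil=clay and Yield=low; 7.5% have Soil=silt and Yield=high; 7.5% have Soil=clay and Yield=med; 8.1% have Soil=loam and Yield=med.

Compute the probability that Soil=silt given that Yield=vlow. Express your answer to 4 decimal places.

0.3603

P(Yield=vlow) = 0.021 + 0.153 + 0.098 = 0.272.
P(Soil=silt | Yield=vlow) = 0.098/0.272 = 0.3603.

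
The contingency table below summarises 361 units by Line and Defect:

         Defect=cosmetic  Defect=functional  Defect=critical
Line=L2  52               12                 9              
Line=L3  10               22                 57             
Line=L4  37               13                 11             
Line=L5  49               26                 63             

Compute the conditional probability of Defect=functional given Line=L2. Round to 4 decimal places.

0.1644

Total with Line=L2: 52 + 12 + 9 = 73.
P(Defect=functional | Line=L2) = 12/73 = 0.1644.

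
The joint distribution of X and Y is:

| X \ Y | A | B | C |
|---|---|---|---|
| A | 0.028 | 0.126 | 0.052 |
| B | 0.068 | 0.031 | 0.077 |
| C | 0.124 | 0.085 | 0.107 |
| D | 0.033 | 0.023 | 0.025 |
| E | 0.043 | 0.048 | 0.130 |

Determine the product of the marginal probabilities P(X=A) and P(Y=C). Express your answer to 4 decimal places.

P(X=A) = 0.028 + 0.126 + 0.052 = 0.206.
P(Y=C) = 0.052 + 0.077 + 0.107 + 0.025 + 0.130 = 0.391.
Product: 0.206 × 0.391 = 0.0805.

0.0805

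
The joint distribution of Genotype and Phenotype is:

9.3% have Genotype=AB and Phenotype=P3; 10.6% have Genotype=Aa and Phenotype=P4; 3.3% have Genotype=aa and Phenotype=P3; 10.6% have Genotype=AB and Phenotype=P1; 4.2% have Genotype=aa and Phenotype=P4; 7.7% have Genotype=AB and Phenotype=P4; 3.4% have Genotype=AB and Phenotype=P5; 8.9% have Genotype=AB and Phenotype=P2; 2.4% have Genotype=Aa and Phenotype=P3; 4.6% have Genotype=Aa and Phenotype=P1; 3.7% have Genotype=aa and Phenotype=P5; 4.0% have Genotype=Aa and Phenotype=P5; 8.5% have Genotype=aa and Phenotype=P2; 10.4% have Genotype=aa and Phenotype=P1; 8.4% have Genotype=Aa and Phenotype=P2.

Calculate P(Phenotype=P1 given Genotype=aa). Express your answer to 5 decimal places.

P(Genotype=aa) = 0.104 + 0.085 + 0.033 + 0.042 + 0.037 = 0.301.
P(Phenotype=P1 | Genotype=aa) = 0.104/0.301 = 0.34551.

0.34551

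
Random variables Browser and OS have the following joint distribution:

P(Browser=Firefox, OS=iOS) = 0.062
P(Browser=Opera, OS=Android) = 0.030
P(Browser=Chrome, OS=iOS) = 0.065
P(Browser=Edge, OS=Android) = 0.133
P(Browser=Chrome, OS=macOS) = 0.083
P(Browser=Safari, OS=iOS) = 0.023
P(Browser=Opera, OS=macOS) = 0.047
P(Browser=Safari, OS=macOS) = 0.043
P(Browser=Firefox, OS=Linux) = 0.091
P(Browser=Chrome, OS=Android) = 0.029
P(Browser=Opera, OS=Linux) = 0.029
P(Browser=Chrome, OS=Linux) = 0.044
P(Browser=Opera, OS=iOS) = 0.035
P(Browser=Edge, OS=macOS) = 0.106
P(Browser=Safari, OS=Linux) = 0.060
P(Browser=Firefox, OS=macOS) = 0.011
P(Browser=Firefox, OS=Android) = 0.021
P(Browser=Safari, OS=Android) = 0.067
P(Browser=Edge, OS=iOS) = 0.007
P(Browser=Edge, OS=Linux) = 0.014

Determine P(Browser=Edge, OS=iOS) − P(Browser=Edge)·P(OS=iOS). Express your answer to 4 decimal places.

-0.0429

P(Browser=Edge) = 0.106 + 0.014 + 0.007 + 0.133 = 0.260.
P(OS=iOS) = 0.065 + 0.062 + 0.023 + 0.007 + 0.035 = 0.192.
P(Browser=Edge, OS=iOS) − P(Browser=Edge)P(OS=iOS) = 0.007 − 0.260×0.192 = -0.0429.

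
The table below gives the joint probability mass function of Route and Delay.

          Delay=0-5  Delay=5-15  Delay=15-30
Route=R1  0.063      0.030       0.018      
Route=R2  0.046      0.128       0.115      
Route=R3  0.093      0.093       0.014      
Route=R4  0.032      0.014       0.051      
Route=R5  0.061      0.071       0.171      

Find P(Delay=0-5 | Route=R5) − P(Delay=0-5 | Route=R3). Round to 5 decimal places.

-0.26368

P(Route=R5) = 0.061 + 0.071 + 0.171 = 0.303; P(Delay=0-5 | Route=R5) = 0.061/0.303 = 0.201320.
P(Route=R3) = 0.093 + 0.093 + 0.014 = 0.200; P(Delay=0-5 | Route=R3) = 0.093/0.200 = 0.465000.
Difference = -0.26368.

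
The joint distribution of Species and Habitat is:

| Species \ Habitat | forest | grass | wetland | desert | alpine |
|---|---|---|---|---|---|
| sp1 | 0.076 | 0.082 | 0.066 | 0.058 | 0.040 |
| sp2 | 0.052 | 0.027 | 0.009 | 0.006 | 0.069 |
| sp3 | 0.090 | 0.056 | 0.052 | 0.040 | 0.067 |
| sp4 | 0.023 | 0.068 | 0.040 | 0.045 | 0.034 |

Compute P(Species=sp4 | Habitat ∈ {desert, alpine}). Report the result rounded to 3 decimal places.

P(Habitat=desert) = 0.058 + 0.006 + 0.040 + 0.045 = 0.149.
P(Habitat=alpine) = 0.040 + 0.069 + 0.067 + 0.034 = 0.210.
P(Habitat ∈ {desert, alpine}) = 0.149 + 0.210 = 0.359; P(Species=sp4, Habitat ∈ {desert, alpine}) = 0.045 + 0.034 = 0.079.
P(Species=sp4 | Habitat ∈ {desert, alpine}) = 0.079/0.359 = 0.220.

0.220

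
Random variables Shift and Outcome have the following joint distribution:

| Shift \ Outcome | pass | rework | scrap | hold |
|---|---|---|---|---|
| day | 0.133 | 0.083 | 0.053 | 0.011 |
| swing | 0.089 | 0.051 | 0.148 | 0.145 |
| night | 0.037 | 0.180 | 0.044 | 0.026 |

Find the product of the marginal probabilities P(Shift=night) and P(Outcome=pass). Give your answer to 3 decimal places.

P(Shift=night) = 0.037 + 0.180 + 0.044 + 0.026 = 0.287.
P(Outcome=pass) = 0.133 + 0.089 + 0.037 = 0.259.
Product: 0.287 × 0.259 = 0.074.

0.074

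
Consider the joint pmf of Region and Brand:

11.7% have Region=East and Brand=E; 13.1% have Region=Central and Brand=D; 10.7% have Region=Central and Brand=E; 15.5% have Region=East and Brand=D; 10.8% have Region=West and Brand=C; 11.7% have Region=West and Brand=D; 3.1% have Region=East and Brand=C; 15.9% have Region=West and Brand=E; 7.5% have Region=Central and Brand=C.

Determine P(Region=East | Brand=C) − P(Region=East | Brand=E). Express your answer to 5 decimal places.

P(Brand=C) = 0.031 + 0.108 + 0.075 = 0.214; P(Region=East | Brand=C) = 0.031/0.214 = 0.144860.
P(Brand=E) = 0.117 + 0.159 + 0.107 = 0.383; P(Region=East | Brand=E) = 0.117/0.383 = 0.305483.
Difference = -0.16062.

-0.16062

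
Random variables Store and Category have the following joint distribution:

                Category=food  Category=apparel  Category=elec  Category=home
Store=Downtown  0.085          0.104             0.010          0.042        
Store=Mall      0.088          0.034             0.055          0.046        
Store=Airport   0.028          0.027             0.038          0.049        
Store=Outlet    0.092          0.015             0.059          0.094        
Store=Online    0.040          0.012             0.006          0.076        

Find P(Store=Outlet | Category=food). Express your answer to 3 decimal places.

P(Category=food) = 0.085 + 0.088 + 0.028 + 0.092 + 0.040 = 0.333.
P(Store=Outlet | Category=food) = 0.092/0.333 = 0.276.

0.276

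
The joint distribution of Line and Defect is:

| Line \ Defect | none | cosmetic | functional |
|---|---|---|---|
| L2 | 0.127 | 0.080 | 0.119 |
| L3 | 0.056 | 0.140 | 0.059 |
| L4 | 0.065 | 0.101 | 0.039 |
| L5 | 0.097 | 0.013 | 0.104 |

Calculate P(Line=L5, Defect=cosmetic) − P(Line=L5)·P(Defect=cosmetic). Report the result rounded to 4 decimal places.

P(Line=L5) = 0.097 + 0.013 + 0.104 = 0.214.
P(Defect=cosmetic) = 0.080 + 0.140 + 0.101 + 0.013 = 0.334.
P(Line=L5, Defect=cosmetic) − P(Line=L5)P(Defect=cosmetic) = 0.013 − 0.214×0.334 = -0.0585.

-0.0585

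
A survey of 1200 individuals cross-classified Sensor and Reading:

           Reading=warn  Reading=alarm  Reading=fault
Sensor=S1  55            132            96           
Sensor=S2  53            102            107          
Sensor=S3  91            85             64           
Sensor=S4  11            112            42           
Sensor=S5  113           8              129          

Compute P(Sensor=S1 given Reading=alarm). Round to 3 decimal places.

0.301

Total with Reading=alarm: 132 + 102 + 85 + 112 + 8 = 439.
P(Sensor=S1 | Reading=alarm) = 132/439 = 0.301.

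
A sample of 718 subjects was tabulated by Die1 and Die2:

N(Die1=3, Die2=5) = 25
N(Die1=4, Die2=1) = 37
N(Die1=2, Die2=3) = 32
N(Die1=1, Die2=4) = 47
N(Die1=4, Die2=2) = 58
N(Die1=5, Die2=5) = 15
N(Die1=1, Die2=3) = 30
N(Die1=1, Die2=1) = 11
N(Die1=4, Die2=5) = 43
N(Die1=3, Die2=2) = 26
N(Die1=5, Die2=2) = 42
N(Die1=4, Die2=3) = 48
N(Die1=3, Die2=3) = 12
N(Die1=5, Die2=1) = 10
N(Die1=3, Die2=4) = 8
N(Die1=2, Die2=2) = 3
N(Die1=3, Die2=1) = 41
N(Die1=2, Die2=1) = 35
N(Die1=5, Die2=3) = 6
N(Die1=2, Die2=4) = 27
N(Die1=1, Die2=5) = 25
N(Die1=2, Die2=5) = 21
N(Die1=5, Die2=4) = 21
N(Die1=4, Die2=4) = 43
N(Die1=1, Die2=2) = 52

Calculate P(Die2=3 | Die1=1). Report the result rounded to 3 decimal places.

Total with Die1=1: 11 + 52 + 30 + 47 + 25 = 165.
P(Die2=3 | Die1=1) = 30/165 = 0.182.

0.182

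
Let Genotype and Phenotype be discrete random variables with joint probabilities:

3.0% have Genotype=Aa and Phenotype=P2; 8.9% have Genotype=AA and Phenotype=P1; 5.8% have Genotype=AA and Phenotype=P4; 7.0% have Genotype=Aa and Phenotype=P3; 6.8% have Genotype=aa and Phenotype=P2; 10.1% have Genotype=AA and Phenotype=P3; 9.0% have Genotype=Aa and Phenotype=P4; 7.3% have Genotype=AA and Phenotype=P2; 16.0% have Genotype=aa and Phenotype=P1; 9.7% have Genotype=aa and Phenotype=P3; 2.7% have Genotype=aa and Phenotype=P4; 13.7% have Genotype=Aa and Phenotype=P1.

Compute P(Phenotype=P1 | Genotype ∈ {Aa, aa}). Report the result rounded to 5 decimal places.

P(Genotype=Aa) = 0.137 + 0.030 + 0.070 + 0.090 = 0.327.
P(Genotype=aa) = 0.160 + 0.068 + 0.097 + 0.027 = 0.352.
P(Genotype ∈ {Aa, aa}) = 0.327 + 0.352 = 0.679; P(Phenotype=P1, Genotype ∈ {Aa, aa}) = 0.137 + 0.160 = 0.297.
P(Phenotype=P1 | Genotype ∈ {Aa, aa}) = 0.297/0.679 = 0.43741.

0.43741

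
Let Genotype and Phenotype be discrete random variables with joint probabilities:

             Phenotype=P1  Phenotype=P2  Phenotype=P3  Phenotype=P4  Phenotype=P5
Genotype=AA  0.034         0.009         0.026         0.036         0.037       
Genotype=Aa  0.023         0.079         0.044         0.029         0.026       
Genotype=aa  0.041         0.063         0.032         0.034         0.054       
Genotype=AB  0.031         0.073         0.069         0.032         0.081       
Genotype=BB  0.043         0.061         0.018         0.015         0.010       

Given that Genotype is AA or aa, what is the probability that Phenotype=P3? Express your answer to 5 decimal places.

P(Genotype=AA) = 0.034 + 0.009 + 0.026 + 0.036 + 0.037 = 0.142.
P(Genotype=aa) = 0.041 + 0.063 + 0.032 + 0.034 + 0.054 = 0.224.
P(Genotype ∈ {AA, aa}) = 0.142 + 0.224 = 0.366; P(Phenotype=P3, Genotype ∈ {AA, aa}) = 0.026 + 0.032 = 0.058.
P(Phenotype=P3 | Genotype ∈ {AA, aa}) = 0.058/0.366 = 0.15847.

0.15847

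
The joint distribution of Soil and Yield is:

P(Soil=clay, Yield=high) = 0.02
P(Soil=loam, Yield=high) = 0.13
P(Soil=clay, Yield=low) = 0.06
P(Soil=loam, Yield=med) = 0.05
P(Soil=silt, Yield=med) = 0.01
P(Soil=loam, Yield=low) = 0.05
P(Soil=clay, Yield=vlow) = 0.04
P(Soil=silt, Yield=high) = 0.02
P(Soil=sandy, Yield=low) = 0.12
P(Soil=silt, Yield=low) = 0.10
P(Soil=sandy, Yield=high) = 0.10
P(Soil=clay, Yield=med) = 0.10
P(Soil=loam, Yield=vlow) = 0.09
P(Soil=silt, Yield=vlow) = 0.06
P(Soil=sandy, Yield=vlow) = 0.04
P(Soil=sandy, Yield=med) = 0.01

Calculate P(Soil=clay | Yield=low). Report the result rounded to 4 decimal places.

0.1818

P(Yield=low) = 0.12 + 0.05 + 0.06 + 0.10 = 0.33.
P(Soil=clay | Yield=low) = 0.06/0.33 = 0.1818.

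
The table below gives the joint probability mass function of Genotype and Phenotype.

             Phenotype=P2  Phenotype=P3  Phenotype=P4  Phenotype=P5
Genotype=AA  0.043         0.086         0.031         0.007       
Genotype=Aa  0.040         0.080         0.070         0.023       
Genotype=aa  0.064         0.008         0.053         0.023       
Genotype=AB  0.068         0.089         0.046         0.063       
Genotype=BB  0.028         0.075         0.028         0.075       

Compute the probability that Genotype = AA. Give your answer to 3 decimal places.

0.167

P(Genotype=AA) = 0.043 + 0.086 + 0.031 + 0.007 = 0.167.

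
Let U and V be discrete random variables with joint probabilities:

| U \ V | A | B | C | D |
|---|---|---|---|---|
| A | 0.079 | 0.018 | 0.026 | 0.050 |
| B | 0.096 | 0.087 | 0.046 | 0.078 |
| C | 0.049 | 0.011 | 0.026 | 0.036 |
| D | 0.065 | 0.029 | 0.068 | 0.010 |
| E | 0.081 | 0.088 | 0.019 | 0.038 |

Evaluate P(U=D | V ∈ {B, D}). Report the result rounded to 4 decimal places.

P(V=B) = 0.018 + 0.087 + 0.011 + 0.029 + 0.088 = 0.233.
P(V=D) = 0.050 + 0.078 + 0.036 + 0.010 + 0.038 = 0.212.
P(V ∈ {B, D}) = 0.233 + 0.212 = 0.445; P(U=D, V ∈ {B, D}) = 0.029 + 0.010 = 0.039.
P(U=D | V ∈ {B, D}) = 0.039/0.445 = 0.0876.

0.0876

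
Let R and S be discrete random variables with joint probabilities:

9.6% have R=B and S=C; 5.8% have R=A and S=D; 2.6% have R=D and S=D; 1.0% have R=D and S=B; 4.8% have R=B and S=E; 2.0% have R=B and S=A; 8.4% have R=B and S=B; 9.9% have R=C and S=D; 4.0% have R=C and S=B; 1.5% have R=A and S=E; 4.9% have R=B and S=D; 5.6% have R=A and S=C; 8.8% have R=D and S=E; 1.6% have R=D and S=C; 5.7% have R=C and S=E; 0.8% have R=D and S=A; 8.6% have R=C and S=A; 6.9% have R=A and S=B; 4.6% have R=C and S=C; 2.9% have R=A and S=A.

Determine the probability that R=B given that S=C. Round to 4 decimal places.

0.4486

P(S=C) = 0.056 + 0.096 + 0.046 + 0.016 = 0.214.
P(R=B | S=C) = 0.096/0.214 = 0.4486.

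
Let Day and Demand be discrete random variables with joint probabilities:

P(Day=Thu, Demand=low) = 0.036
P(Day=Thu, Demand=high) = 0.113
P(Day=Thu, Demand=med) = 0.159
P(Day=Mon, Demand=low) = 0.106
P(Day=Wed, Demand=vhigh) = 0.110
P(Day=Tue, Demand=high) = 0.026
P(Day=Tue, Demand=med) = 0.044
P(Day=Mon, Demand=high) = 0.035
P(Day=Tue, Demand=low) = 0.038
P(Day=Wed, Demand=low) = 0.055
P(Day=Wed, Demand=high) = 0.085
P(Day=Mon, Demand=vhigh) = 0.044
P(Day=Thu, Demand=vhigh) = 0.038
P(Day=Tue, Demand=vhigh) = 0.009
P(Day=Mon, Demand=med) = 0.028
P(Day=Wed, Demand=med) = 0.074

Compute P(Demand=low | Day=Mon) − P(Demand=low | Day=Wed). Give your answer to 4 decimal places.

0.3279

P(Day=Mon) = 0.106 + 0.028 + 0.035 + 0.044 = 0.213; P(Demand=low | Day=Mon) = 0.106/0.213 = 0.49765.
P(Day=Wed) = 0.055 + 0.074 + 0.085 + 0.110 = 0.324; P(Demand=low | Day=Wed) = 0.055/0.324 = 0.16975.
Difference = 0.3279.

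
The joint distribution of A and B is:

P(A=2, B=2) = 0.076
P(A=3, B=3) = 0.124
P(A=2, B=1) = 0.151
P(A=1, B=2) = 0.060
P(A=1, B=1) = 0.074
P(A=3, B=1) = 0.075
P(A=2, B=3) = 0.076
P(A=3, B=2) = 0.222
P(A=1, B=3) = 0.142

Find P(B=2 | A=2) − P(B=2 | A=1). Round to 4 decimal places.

P(A=2) = 0.151 + 0.076 + 0.076 = 0.303; P(B=2 | A=2) = 0.076/0.303 = 0.25083.
P(A=1) = 0.074 + 0.060 + 0.142 = 0.276; P(B=2 | A=1) = 0.060/0.276 = 0.21739.
Difference = 0.0334.

0.0334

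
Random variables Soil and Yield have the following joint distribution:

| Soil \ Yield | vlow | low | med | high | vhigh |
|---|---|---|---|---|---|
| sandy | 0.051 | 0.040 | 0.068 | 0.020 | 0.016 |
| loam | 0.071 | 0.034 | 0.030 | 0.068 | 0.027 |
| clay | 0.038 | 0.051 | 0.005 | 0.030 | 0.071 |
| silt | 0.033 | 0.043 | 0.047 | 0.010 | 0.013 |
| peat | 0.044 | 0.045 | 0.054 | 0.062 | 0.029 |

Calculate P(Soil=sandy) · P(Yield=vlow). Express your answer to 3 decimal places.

0.046

P(Soil=sandy) = 0.051 + 0.040 + 0.068 + 0.020 + 0.016 = 0.195.
P(Yield=vlow) = 0.051 + 0.071 + 0.038 + 0.033 + 0.044 = 0.237.
Product: 0.195 × 0.237 = 0.046.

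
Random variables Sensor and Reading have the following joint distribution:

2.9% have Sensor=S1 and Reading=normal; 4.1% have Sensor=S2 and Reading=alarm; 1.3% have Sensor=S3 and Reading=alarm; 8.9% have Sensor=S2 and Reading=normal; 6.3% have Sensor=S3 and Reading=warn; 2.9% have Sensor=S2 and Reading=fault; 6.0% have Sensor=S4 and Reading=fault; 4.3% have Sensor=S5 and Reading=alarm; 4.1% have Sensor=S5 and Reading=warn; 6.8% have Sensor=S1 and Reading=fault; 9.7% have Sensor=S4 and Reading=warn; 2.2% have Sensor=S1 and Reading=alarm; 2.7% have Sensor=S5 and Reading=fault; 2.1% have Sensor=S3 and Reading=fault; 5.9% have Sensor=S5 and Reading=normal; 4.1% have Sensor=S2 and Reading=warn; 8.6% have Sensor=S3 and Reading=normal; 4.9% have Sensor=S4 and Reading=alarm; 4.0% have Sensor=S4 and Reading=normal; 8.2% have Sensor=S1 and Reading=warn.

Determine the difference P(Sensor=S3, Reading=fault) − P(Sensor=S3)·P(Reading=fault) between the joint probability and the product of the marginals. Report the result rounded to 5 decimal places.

P(Sensor=S3) = 0.086 + 0.063 + 0.013 + 0.021 = 0.183.
P(Reading=fault) = 0.068 + 0.029 + 0.021 + 0.060 + 0.027 = 0.205.
P(Sensor=S3, Reading=fault) − P(Sensor=S3)P(Reading=fault) = 0.021 − 0.183×0.205 = -0.01652.

-0.01652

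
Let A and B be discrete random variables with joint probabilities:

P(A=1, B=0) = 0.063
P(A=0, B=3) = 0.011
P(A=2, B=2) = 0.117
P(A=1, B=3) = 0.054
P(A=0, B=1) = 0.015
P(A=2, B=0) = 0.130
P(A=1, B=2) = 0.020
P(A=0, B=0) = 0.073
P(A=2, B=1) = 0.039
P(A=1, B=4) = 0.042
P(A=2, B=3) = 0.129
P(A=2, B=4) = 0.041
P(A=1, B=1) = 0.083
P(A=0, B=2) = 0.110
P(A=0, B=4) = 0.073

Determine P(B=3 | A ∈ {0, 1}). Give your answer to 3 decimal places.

0.119

P(A=0) = 0.073 + 0.015 + 0.110 + 0.011 + 0.073 = 0.282.
P(A=1) = 0.063 + 0.083 + 0.020 + 0.054 + 0.042 = 0.262.
P(A ∈ {0, 1}) = 0.282 + 0.262 = 0.544; P(B=3, A ∈ {0, 1}) = 0.011 + 0.054 = 0.065.
P(B=3 | A ∈ {0, 1}) = 0.065/0.544 = 0.119.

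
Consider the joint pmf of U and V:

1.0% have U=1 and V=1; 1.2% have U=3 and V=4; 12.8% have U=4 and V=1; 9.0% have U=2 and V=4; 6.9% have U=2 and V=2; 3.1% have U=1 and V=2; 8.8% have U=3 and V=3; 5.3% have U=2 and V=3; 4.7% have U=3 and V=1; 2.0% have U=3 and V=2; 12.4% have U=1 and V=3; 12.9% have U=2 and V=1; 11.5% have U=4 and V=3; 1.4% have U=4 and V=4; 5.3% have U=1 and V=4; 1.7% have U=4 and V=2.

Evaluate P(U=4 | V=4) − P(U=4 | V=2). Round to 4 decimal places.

P(V=4) = 0.053 + 0.090 + 0.012 + 0.014 = 0.169; P(U=4 | V=4) = 0.014/0.169 = 0.08284.
P(V=2) = 0.031 + 0.069 + 0.020 + 0.017 = 0.137; P(U=4 | V=2) = 0.017/0.137 = 0.12409.
Difference = -0.0412.

-0.0412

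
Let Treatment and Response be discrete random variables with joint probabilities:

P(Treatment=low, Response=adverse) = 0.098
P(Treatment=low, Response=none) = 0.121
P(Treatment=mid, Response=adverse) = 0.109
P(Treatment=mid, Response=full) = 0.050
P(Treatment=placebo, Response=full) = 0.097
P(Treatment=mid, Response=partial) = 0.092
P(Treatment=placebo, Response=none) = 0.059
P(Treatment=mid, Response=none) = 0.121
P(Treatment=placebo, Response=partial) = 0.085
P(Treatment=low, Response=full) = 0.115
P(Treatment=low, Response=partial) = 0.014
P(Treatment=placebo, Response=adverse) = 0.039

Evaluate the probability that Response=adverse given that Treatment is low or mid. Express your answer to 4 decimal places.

0.2875

P(Treatment=low) = 0.121 + 0.014 + 0.115 + 0.098 = 0.348.
P(Treatment=mid) = 0.121 + 0.092 + 0.050 + 0.109 = 0.372.
P(Treatment ∈ {low, mid}) = 0.348 + 0.372 = 0.720; P(Response=adverse, Treatment ∈ {low, mid}) = 0.098 + 0.109 = 0.207.
P(Response=adverse | Treatment ∈ {low, mid}) = 0.207/0.720 = 0.2875.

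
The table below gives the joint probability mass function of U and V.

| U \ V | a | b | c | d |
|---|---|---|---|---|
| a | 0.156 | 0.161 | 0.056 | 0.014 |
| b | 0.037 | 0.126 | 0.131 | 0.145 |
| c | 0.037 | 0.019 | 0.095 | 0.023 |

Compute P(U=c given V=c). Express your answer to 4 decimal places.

P(V=c) = 0.056 + 0.131 + 0.095 = 0.282.
P(U=c | V=c) = 0.095/0.282 = 0.3369.

0.3369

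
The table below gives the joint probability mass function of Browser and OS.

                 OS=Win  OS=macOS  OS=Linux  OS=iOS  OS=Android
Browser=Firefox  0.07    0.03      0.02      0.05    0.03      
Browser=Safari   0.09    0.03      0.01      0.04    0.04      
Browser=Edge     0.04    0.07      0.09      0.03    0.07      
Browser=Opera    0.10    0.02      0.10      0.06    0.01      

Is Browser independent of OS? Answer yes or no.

no

P(Browser=Edge) = 0.30 and P(OS=Win) = 0.30, so their product is 0.0900, but P(Browser=Edge, OS=Win) = 0.04. Since these differ, Browser and OS are not independent.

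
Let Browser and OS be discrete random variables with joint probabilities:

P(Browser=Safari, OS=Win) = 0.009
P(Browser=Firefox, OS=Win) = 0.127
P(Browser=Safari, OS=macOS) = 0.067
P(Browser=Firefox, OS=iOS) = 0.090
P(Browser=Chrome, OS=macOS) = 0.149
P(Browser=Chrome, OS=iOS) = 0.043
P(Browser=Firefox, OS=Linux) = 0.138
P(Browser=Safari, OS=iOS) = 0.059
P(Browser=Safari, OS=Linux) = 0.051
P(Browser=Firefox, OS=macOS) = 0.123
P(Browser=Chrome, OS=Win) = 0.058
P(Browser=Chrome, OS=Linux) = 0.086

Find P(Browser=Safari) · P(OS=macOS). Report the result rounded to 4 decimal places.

P(Browser=Safari) = 0.009 + 0.067 + 0.051 + 0.059 = 0.186.
P(OS=macOS) = 0.149 + 0.123 + 0.067 = 0.339.
Product: 0.186 × 0.339 = 0.0631.

0.0631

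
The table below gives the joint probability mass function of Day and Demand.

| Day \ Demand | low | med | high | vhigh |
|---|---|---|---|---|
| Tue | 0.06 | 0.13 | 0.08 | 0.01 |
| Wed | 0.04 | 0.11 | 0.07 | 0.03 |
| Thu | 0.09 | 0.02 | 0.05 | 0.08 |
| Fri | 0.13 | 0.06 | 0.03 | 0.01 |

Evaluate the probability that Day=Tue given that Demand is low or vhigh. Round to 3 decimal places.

0.156

P(Demand=low) = 0.06 + 0.04 + 0.09 + 0.13 = 0.32.
P(Demand=vhigh) = 0.01 + 0.03 + 0.08 + 0.01 = 0.13.
P(Demand ∈ {low, vhigh}) = 0.32 + 0.13 = 0.45; P(Day=Tue, Demand ∈ {low, vhigh}) = 0.06 + 0.01 = 0.07.
P(Day=Tue | Demand ∈ {low, vhigh}) = 0.07/0.45 = 0.156.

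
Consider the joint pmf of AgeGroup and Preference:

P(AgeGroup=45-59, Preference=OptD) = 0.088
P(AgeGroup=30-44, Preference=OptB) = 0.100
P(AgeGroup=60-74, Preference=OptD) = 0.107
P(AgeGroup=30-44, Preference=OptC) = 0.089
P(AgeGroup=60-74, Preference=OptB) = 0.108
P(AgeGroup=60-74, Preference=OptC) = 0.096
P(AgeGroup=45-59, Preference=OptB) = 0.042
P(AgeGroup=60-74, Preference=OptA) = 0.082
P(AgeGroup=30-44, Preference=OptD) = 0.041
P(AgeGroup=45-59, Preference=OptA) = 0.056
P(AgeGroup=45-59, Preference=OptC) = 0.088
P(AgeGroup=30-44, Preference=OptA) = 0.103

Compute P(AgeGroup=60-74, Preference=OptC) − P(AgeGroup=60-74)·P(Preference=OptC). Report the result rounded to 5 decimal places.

-0.01129

P(AgeGroup=60-74) = 0.082 + 0.108 + 0.096 + 0.107 = 0.393.
P(Preference=OptC) = 0.089 + 0.088 + 0.096 = 0.273.
P(AgeGroup=60-74, Preference=OptC) − P(AgeGroup=60-74)P(Preference=OptC) = 0.096 − 0.393×0.273 = -0.01129.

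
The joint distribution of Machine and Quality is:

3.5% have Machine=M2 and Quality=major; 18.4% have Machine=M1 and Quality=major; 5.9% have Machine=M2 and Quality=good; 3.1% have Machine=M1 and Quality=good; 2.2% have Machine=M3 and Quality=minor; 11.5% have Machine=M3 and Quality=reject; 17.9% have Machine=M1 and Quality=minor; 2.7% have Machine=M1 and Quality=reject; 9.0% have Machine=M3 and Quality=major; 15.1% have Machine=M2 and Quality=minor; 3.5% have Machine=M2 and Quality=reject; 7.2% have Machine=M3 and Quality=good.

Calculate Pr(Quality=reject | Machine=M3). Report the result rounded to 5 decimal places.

P(Machine=M3) = 0.072 + 0.022 + 0.090 + 0.115 = 0.299.
P(Quality=reject | Machine=M3) = 0.115/0.299 = 0.38462.

0.38462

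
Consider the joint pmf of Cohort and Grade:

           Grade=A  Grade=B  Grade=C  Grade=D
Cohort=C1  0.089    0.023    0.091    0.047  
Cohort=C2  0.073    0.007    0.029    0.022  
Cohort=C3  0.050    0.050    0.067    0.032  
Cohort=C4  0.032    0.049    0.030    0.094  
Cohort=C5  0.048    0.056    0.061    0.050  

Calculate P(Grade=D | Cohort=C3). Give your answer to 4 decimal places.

P(Cohort=C3) = 0.050 + 0.050 + 0.067 + 0.032 = 0.199.
P(Grade=D | Cohort=C3) = 0.032/0.199 = 0.1608.

0.1608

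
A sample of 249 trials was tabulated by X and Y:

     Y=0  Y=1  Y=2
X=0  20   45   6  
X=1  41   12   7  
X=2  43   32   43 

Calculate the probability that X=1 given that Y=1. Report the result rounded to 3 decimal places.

0.135

Total with Y=1: 45 + 12 + 32 = 89.
P(X=1 | Y=1) = 12/89 = 0.135.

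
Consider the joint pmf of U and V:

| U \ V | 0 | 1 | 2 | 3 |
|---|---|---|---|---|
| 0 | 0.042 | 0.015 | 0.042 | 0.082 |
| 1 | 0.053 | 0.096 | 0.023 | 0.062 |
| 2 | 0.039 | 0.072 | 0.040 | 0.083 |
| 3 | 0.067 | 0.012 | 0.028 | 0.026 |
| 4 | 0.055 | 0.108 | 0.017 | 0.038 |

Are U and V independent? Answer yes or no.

no

P(U=4) = 0.218 and P(V=1) = 0.303, so their product is 0.06605, but P(U=4, V=1) = 0.108. Since these differ, U and V are not independent.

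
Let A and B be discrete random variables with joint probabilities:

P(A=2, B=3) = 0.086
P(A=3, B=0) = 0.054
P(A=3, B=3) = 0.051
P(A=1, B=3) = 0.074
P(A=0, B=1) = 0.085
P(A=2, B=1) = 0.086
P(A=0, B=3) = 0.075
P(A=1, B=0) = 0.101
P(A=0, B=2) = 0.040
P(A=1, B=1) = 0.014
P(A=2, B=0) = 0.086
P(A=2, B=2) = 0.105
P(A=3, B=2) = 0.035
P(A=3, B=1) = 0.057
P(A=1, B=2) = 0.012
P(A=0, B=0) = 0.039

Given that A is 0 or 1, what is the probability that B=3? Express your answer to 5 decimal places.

0.33864

P(A=0) = 0.039 + 0.085 + 0.040 + 0.075 = 0.239.
P(A=1) = 0.101 + 0.014 + 0.012 + 0.074 = 0.201.
P(A ∈ {0, 1}) = 0.239 + 0.201 = 0.440; P(B=3, A ∈ {0, 1}) = 0.075 + 0.074 = 0.149.
P(B=3 | A ∈ {0, 1}) = 0.149/0.440 = 0.33864.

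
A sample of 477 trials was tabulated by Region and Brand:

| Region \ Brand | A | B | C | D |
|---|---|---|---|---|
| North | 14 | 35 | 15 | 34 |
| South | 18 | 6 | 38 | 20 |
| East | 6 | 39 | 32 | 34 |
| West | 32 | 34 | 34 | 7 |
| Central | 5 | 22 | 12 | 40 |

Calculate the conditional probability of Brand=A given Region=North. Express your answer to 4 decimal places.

0.1429

Total with Region=North: 14 + 35 + 15 + 34 = 98.
P(Brand=A | Region=North) = 14/98 = 0.1429.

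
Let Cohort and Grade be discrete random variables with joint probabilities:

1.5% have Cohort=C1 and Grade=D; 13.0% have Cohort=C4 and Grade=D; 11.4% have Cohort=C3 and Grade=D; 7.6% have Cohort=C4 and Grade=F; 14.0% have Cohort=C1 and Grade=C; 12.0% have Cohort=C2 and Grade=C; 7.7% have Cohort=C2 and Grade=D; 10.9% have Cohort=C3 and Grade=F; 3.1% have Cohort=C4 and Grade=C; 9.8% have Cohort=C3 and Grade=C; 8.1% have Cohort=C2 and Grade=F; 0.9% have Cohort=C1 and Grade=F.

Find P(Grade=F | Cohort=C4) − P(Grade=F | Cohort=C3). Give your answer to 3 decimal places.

P(Cohort=C4) = 0.031 + 0.130 + 0.076 = 0.237; P(Grade=F | Cohort=C4) = 0.076/0.237 = 0.3207.
P(Cohort=C3) = 0.098 + 0.114 + 0.109 = 0.321; P(Grade=F | Cohort=C3) = 0.109/0.321 = 0.3396.
Difference = -0.019.

-0.019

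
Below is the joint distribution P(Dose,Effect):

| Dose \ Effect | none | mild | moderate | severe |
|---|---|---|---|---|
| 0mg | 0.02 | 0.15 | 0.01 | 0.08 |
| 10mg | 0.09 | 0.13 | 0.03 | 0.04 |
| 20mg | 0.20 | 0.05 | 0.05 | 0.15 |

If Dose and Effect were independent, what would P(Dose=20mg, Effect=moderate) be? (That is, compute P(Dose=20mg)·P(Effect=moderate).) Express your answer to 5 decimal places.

0.04050

P(Dose=20mg) = 0.20 + 0.05 + 0.05 + 0.15 = 0.45.
P(Effect=moderate) = 0.01 + 0.03 + 0.05 = 0.09.
Product: 0.45 × 0.09 = 0.04050.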